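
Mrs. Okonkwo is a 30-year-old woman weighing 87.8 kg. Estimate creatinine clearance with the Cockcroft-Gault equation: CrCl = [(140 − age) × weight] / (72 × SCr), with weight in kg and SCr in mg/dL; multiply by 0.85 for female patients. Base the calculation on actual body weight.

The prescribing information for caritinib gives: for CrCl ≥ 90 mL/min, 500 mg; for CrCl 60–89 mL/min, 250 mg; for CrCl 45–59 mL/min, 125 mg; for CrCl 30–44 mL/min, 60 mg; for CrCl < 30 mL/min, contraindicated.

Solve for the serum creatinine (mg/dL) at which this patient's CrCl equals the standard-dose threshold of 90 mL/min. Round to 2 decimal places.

Standard dose requires CrCl ≥ 90 mL/min.
Set (140 − 30) × 87.8 × 0.85 / (72 × SCr) = 90
SCr = (140 − 30) × 87.8 × 0.85 / (72 × 90) = 1.267 mg/dL

1.27 mg/dL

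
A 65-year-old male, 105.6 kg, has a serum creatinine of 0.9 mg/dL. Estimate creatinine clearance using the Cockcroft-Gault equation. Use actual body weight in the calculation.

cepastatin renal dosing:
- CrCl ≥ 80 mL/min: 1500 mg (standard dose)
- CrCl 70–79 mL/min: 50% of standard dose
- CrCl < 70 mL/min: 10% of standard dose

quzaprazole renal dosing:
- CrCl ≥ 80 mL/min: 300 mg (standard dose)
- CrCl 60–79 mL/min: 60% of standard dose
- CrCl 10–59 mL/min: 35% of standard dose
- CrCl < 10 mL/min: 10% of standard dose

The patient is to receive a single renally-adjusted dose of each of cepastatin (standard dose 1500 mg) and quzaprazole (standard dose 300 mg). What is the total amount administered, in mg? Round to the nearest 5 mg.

1800 mg

CrCl = (140 − 65) × 105.6 / (72 × 0.9) = 7920.0 / 64.80 ≈ 122.2 mL/min
CrCl ≈ 122 mL/min.
cepastatin: ≥ 80 mL/min → 100% of 1500 mg = 1500 mg.
quzaprazole: ≥ 80 mL/min → 100% of 300 mg = 300 mg.
Total = 1500 + 300 = 1800 mg.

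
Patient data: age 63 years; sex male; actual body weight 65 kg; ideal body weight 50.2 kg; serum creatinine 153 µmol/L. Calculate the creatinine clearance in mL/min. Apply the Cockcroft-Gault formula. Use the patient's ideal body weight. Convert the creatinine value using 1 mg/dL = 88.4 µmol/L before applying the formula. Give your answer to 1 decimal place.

31.0 mL/min

SCr = 153 / 88.4 = 1.731 mg/dL
CrCl = (140 − 63) × 50.2 / (72 × 1.731) = 3865.4 / 124.63 ≈ 31.0 mL/min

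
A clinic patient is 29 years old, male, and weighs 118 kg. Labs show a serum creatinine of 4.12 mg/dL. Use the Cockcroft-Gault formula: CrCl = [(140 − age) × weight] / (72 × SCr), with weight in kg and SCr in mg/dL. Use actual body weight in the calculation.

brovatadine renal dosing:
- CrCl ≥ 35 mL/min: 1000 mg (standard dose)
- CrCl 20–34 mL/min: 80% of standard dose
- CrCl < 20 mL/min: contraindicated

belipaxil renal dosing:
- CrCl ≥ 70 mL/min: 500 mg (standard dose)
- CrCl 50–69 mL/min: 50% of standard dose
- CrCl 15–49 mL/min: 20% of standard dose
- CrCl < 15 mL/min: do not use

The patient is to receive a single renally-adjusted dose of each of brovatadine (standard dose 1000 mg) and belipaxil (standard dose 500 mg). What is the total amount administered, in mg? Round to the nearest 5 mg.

CrCl = (140 − 29) × 118 / (72 × 4.12) = 13098.0 / 296.64 ≈ 44.2 mL/min
CrCl ≈ 44 mL/min.
brovatadine: ≥ 35 mL/min → 100% of 1000 mg = 1000 mg.
belipaxil: 15–49 mL/min → 20% of 500 mg = 100 mg.
Total = 1000 + 100 = 1100 mg.

1100 mg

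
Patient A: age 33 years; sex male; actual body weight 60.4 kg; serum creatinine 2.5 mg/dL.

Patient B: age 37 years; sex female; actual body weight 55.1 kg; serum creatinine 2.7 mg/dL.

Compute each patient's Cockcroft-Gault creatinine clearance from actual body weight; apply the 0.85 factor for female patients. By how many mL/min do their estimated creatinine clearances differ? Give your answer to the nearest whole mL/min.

11 mL/min

Patient A: CrCl = (140 − 33) × 60.4 / (72 × 2.5) = 6462.8 / 180.00 ≈ 35.9 mL/min
Patient B: CrCl = (140 − 37) × 55.1 / (72 × 2.7) × 0.85 = 5675.3 / 194.40 × 0.85 ≈ 24.8 mL/min
|35.9 − 24.8| = 11.1 mL/min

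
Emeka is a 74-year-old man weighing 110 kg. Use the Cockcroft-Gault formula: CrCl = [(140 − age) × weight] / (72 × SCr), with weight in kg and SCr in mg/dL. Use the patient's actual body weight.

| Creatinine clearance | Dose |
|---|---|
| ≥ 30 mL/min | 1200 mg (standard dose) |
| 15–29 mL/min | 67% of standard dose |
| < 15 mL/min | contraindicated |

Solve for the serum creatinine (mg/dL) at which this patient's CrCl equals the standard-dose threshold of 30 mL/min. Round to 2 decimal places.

3.36 mg/dL

Standard dose requires CrCl ≥ 30 mL/min.
Set (140 − 74) × 110 / (72 × SCr) = 30
SCr = (140 − 74) × 110 / (72 × 30) = 3.361 mg/dL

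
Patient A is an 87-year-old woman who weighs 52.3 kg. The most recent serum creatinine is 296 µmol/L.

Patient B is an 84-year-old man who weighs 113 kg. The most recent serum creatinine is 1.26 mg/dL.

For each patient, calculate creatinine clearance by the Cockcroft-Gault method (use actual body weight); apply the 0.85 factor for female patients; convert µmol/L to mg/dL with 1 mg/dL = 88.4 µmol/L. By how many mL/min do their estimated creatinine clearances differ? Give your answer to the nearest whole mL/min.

60 mL/min

Patient A: SCr = 296 / 88.4 = 3.348 mg/dL
Patient A: CrCl = (140 − 87) × 52.3 / (72 × 3.348) × 0.85 = 2771.9 / 241.06 × 0.85 ≈ 9.8 mL/min
Patient B: CrCl = (140 − 84) × 113 / (72 × 1.26) = 6328.0 / 90.72 ≈ 69.8 mL/min
|9.8 − 69.8| = 60.0 mL/min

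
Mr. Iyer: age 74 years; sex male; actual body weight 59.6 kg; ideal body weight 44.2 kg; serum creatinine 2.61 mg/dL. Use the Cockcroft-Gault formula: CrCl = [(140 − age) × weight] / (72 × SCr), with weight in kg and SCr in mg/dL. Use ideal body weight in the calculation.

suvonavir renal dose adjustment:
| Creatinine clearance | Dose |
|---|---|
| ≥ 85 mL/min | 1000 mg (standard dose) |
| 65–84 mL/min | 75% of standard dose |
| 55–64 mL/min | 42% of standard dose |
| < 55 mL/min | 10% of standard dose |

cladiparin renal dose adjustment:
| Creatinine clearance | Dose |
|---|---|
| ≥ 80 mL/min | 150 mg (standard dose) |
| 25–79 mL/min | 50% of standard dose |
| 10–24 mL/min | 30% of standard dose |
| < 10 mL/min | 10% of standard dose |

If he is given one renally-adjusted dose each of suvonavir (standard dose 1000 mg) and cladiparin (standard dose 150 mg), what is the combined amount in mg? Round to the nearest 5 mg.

CrCl = (140 − 74) × 44.2 / (72 × 2.61) = 2917.2 / 187.92 ≈ 15.5 mL/min
CrCl ≈ 16 mL/min.
suvonavir: < 55 mL/min → 10% of 1000 mg = 100 mg.
cladiparin: 10–24 mL/min → 30% of 150 mg = 45 mg.
Total = 100 + 45 = 145 mg.

145 mg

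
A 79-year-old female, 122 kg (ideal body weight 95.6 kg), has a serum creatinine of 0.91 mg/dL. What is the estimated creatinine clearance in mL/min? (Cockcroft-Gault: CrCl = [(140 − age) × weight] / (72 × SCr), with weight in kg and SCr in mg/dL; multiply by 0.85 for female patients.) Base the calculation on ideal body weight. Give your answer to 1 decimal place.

75.7 mL/min

CrCl = (140 − 79) × 95.6 / (72 × 0.91) × 0.85 = 5831.6 / 65.52 × 0.85 ≈ 75.7 mL/min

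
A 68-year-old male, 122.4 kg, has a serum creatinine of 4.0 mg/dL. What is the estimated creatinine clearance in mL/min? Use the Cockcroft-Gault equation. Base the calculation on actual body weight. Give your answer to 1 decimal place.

CrCl = (140 − 68) × 122.4 / (72 × 4) = 8812.8 / 288.00 ≈ 30.6 mL/min

30.6 mL/min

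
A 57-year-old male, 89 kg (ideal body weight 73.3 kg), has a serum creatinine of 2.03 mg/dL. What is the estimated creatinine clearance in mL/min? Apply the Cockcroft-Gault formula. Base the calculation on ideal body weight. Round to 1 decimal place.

41.6 mL/min

CrCl = (140 − 57) × 73.3 / (72 × 2.03) = 6083.9 / 146.16 ≈ 41.6 mL/min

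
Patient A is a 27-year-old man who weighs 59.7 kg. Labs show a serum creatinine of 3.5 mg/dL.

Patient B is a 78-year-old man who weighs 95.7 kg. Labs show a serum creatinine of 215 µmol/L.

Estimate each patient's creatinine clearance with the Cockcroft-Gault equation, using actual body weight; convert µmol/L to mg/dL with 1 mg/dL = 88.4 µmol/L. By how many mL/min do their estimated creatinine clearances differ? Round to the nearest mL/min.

7 mL/min

Patient A: CrCl = (140 − 27) × 59.7 / (72 × 3.5) = 6746.1 / 252.00 ≈ 26.8 mL/min
Patient B: SCr = 215 / 88.4 = 2.432 mg/dL
Patient B: CrCl = (140 − 78) × 95.7 / (72 × 2.432) = 5933.4 / 175.10 ≈ 33.9 mL/min
|26.8 − 33.9| = 7.1 mL/min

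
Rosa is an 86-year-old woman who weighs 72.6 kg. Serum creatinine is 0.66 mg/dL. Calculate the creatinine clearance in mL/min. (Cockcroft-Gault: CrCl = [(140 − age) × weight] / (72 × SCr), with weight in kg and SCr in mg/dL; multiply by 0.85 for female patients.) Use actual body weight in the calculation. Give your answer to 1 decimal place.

CrCl = (140 − 86) × 72.6 / (72 × 0.66) × 0.85 = 3920.4 / 47.52 × 0.85 ≈ 70.1 mL/min

70.1 mL/min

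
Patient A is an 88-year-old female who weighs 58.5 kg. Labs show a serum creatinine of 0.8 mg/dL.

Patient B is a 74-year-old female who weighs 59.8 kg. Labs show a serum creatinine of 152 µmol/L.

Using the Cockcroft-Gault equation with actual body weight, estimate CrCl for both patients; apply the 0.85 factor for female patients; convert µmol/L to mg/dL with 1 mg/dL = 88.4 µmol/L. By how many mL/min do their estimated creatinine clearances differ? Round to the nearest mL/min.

Patient A: CrCl = (140 − 88) × 58.5 / (72 × 0.8) × 0.85 = 3042.0 / 57.60 × 0.85 ≈ 44.9 mL/min
Patient B: SCr = 152 / 88.4 = 1.719 mg/dL
Patient B: CrCl = (140 − 74) × 59.8 / (72 × 1.719) × 0.85 = 3946.8 / 123.77 × 0.85 ≈ 27.1 mL/min
|44.9 − 27.1| = 17.8 mL/min

18 mL/min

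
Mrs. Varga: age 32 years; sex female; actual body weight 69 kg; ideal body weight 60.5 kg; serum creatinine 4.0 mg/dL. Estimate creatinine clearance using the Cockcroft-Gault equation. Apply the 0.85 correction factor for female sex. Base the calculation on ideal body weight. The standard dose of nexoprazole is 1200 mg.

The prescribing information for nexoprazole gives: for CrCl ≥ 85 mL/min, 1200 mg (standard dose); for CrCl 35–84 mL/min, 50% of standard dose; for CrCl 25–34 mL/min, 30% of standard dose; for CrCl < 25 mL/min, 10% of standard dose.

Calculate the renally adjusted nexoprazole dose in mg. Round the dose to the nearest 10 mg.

CrCl = (140 − 32) × 60.5 / (72 × 4) × 0.85 = 6534.0 / 288.00 × 0.85 ≈ 19.3 mL/min
CrCl ≈ 19 mL/min → bracket < 25 mL/min.
10% of 1200 mg = 120 mg

120 mg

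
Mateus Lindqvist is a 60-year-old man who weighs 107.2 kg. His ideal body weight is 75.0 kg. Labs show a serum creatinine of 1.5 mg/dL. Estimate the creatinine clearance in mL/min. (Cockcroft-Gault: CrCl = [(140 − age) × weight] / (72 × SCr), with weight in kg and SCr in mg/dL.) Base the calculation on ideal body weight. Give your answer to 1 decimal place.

55.6 mL/min

CrCl = (140 − 60) × 75 / (72 × 1.5) = 6000.0 / 108.00 ≈ 55.6 mL/min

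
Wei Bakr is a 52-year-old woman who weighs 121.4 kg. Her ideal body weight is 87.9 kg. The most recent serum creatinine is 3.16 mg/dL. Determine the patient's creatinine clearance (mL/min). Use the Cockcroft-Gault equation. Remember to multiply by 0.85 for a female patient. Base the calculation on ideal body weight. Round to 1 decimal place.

CrCl = (140 − 52) × 87.9 / (72 × 3.16) × 0.85 = 7735.2 / 227.52 × 0.85 ≈ 28.9 mL/min

28.9 mL/min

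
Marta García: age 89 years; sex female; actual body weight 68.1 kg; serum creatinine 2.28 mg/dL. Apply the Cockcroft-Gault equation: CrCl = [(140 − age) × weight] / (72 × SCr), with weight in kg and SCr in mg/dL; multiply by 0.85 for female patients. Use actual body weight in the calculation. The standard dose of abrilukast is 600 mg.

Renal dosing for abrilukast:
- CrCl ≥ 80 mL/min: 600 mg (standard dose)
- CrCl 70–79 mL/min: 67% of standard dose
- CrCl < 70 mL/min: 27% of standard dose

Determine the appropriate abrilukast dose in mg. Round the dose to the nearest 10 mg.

CrCl = (140 − 89) × 68.1 / (72 × 2.28) × 0.85 = 3473.1 / 164.16 × 0.85 ≈ 18.0 mL/min
CrCl ≈ 18 mL/min → bracket < 70 mL/min.
27% of 600 mg = 162 mg → 160 mg

160 mg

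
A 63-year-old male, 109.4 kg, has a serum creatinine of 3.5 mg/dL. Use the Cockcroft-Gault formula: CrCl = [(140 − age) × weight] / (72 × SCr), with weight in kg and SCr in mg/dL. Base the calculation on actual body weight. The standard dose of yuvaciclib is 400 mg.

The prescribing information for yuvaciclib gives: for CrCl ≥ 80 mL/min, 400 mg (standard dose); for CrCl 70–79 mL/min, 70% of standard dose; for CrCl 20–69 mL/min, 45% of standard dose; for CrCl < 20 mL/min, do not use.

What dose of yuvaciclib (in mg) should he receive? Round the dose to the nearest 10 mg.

CrCl = (140 − 63) × 109.4 / (72 × 3.5) = 8423.8 / 252.00 ≈ 33.4 mL/min
CrCl ≈ 33 mL/min → bracket 20–69 mL/min.
45% of 400 mg = 180 mg

180 mg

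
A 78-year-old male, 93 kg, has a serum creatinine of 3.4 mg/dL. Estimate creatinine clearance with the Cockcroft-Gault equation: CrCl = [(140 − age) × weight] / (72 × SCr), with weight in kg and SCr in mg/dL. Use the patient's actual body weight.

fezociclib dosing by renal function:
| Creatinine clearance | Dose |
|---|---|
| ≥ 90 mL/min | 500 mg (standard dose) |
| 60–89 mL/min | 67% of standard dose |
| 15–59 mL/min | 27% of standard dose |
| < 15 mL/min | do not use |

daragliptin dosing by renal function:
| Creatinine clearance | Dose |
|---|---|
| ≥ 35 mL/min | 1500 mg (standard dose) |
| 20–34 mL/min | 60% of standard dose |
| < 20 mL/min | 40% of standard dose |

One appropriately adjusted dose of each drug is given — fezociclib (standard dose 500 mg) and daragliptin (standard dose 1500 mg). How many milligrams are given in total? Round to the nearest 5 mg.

1035 mg

CrCl = (140 − 78) × 93 / (72 × 3.4) = 5766.0 / 244.80 ≈ 23.6 mL/min
CrCl ≈ 24 mL/min.
fezociclib: 15–59 mL/min → 27% of 500 mg = 135 mg.
daragliptin: 20–34 mL/min → 60% of 1500 mg = 900 mg.
Total = 135 + 900 = 1035 mg.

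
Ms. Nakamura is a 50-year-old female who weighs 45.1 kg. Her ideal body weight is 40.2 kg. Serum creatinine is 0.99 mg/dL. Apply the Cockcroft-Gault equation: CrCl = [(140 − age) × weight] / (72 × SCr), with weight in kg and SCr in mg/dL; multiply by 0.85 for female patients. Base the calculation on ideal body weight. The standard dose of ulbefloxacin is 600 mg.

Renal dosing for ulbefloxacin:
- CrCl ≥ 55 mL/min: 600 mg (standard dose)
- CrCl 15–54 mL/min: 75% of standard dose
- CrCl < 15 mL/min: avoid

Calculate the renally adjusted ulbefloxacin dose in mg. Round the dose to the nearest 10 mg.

CrCl = (140 − 50) × 40.2 / (72 × 0.99) × 0.85 = 3618.0 / 71.28 × 0.85 ≈ 43.1 mL/min
CrCl ≈ 43 mL/min → bracket 15–54 mL/min.
75% of 600 mg = 450 mg

450 mg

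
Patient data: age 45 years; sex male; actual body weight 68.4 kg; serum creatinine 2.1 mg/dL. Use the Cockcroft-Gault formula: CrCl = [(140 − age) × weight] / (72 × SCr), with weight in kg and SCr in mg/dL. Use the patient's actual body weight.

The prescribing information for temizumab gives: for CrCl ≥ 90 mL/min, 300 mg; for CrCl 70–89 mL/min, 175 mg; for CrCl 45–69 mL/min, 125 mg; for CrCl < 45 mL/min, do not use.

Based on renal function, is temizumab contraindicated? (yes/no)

yes

CrCl = (140 − 45) × 68.4 / (72 × 2.1) = 6498.0 / 151.20 ≈ 43.0 mL/min
CrCl ≈ 43 mL/min, which is < 45 mL/min.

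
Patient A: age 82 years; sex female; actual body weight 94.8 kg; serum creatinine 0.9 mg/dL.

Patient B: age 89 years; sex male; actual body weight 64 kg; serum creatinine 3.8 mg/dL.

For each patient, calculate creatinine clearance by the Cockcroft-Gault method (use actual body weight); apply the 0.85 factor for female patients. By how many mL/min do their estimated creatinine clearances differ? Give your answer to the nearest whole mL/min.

Patient A: CrCl = (140 − 82) × 94.8 / (72 × 0.9) × 0.85 = 5498.4 / 64.80 × 0.85 ≈ 72.1 mL/min
Patient B: CrCl = (140 − 89) × 64 / (72 × 3.8) = 3264.0 / 273.60 ≈ 11.9 mL/min
|72.1 − 11.9| = 60.2 mL/min

60 mL/min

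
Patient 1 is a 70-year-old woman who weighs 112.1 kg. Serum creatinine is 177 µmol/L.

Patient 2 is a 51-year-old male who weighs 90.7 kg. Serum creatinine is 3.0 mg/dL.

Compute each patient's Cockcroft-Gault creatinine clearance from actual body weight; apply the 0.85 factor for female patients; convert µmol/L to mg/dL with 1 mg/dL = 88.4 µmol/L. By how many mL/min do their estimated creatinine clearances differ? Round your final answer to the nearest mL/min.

9 mL/min

Patient 1: SCr = 177 / 88.4 = 2.002 mg/dL
Patient 1: CrCl = (140 − 70) × 112.1 / (72 × 2.002) × 0.85 = 7847.0 / 144.14 × 0.85 ≈ 46.3 mL/min
Patient 2: CrCl = (140 − 51) × 90.7 / (72 × 3) = 8072.3 / 216.00 ≈ 37.4 mL/min
|46.3 − 37.4| = 8.9 mL/min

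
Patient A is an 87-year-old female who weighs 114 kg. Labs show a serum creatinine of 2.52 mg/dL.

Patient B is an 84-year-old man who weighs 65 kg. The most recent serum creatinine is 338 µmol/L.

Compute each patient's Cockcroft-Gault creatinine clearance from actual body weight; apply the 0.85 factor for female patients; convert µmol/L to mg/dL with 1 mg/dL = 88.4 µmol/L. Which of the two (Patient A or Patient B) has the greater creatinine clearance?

Patient A: CrCl = (140 − 87) × 114 / (72 × 2.52) × 0.85 = 6042.0 / 181.44 × 0.85 ≈ 28.3 mL/min
Patient B: SCr = 338 / 88.4 = 3.824 mg/dL
Patient B: CrCl = (140 − 84) × 65 / (72 × 3.824) = 3640.0 / 275.33 ≈ 13.2 mL/min
28.3 vs 13.2 mL/min → Patient A is higher.

Patient A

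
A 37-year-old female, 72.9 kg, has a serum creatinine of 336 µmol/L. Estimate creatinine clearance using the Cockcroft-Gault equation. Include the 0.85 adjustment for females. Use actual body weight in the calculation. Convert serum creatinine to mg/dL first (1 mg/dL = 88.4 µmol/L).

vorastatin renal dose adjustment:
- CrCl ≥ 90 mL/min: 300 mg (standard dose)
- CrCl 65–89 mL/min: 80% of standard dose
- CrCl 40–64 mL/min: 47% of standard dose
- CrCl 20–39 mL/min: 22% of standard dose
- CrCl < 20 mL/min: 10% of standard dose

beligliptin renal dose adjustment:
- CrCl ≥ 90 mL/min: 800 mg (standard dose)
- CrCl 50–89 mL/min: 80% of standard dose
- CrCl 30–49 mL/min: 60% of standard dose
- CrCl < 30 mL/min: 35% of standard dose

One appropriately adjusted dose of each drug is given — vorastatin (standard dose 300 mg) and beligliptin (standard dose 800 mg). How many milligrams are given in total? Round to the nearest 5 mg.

SCr = 336 / 88.4 = 3.801 mg/dL
CrCl = (140 − 37) × 72.9 / (72 × 3.801) × 0.85 = 7508.7 / 273.67 × 0.85 ≈ 23.3 mL/min
CrCl ≈ 23 mL/min.
vorastatin: 20–39 mL/min → 22% of 300 mg = 66 mg.
beligliptin: < 30 mL/min → 35% of 800 mg = 280 mg.
Total = 66 + 280 = 346 mg.

345 mg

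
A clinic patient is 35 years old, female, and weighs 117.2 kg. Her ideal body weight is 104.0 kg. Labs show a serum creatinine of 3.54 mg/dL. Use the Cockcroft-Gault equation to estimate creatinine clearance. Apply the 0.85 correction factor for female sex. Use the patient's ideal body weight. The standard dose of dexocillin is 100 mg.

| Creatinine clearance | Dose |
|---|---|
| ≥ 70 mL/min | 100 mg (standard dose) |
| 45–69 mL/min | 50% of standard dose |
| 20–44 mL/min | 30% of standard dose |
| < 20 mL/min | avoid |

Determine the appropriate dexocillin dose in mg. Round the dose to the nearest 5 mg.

CrCl = (140 − 35) × 104 / (72 × 3.54) × 0.85 = 10920.0 / 254.88 × 0.85 ≈ 36.4 mL/min
CrCl ≈ 36 mL/min → bracket 20–44 mL/min.
30% of 100 mg = 30 mg

30 mg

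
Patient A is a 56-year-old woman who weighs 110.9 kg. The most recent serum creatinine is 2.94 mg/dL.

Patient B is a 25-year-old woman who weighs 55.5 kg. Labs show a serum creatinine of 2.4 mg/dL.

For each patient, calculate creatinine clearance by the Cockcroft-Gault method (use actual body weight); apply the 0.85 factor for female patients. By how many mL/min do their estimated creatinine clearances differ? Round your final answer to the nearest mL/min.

6 mL/min

Patient A: CrCl = (140 − 56) × 110.9 / (72 × 2.94) × 0.85 = 9315.6 / 211.68 × 0.85 ≈ 37.4 mL/min
Patient B: CrCl = (140 − 25) × 55.5 / (72 × 2.4) × 0.85 = 6382.5 / 172.80 × 0.85 ≈ 31.4 mL/min
|37.4 − 31.4| = 6.0 mL/min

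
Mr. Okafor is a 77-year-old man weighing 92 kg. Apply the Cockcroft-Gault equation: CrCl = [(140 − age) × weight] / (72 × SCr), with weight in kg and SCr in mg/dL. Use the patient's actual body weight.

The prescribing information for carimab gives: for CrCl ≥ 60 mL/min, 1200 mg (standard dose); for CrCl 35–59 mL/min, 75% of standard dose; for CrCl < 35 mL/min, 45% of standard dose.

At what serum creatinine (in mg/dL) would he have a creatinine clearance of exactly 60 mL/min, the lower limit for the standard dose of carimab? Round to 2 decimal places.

Standard dose requires CrCl ≥ 60 mL/min.
Set (140 − 77) × 92 / (72 × SCr) = 60
SCr = (140 − 77) × 92 / (72 × 60) = 1.342 mg/dL

1.34 mg/dL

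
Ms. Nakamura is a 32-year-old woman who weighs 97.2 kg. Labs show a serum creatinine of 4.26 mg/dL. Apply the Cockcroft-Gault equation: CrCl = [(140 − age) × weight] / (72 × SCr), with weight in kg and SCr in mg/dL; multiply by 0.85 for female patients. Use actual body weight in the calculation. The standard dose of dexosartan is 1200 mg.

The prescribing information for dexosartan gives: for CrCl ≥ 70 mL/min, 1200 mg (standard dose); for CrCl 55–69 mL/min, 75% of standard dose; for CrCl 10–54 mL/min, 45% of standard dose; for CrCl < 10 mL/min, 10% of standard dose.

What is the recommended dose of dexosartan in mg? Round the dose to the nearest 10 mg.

CrCl = (140 − 32) × 97.2 / (72 × 4.26) × 0.85 = 10497.6 / 306.72 × 0.85 ≈ 29.1 mL/min
CrCl ≈ 29 mL/min → bracket 10–54 mL/min.
45% of 1200 mg = 540 mg

540 mg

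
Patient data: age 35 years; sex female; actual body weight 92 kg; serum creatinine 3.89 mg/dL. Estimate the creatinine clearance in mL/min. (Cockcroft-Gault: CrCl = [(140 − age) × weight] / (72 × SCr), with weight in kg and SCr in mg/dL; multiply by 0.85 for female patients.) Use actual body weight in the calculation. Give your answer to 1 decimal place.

CrCl = (140 − 35) × 92 / (72 × 3.89) × 0.85 = 9660.0 / 280.08 × 0.85 ≈ 29.3 mL/min

29.3 mL/min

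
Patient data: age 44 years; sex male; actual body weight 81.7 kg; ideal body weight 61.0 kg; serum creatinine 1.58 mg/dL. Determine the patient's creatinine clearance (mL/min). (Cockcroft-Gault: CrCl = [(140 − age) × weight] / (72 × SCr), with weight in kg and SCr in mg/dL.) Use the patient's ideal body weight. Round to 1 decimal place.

CrCl = (140 − 44) × 61 / (72 × 1.58) = 5856.0 / 113.76 ≈ 51.5 mL/min

51.5 mL/min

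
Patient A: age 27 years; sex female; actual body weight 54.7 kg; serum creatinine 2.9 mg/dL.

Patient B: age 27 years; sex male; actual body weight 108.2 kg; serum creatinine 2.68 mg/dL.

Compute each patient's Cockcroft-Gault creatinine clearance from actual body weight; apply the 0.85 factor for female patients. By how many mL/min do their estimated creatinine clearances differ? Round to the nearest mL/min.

38 mL/min

Patient A: CrCl = (140 − 27) × 54.7 / (72 × 2.9) × 0.85 = 6181.1 / 208.80 × 0.85 ≈ 25.2 mL/min
Patient B: CrCl = (140 − 27) × 108.2 / (72 × 2.68) = 12226.6 / 192.96 ≈ 63.4 mL/min
|25.2 − 63.4| = 38.2 mL/min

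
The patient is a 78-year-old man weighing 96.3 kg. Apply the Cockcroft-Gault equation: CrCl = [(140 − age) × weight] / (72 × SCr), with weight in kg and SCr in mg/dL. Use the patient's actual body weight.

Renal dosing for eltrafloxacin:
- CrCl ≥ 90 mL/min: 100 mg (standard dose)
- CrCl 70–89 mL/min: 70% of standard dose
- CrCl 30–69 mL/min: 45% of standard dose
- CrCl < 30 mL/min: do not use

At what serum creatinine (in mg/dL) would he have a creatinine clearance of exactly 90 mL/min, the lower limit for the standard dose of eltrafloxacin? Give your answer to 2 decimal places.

0.92 mg/dL

Standard dose requires CrCl ≥ 90 mL/min.
Set (140 − 78) × 96.3 / (72 × SCr) = 90
SCr = (140 − 78) × 96.3 / (72 × 90) = 0.921 mg/dL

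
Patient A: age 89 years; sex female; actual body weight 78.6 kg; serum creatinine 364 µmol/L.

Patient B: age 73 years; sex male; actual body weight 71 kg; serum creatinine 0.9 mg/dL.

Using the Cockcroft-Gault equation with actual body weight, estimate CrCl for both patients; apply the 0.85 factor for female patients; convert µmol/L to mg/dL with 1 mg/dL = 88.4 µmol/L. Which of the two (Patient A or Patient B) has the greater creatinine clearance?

Patient A: SCr = 364 / 88.4 = 4.118 mg/dL
Patient A: CrCl = (140 − 89) × 78.6 / (72 × 4.118) × 0.85 = 4008.6 / 296.50 × 0.85 ≈ 11.5 mL/min
Patient B: CrCl = (140 − 73) × 71 / (72 × 0.9) = 4757.0 / 64.80 ≈ 73.4 mL/min
11.5 vs 73.4 mL/min → Patient B is higher.

Patient B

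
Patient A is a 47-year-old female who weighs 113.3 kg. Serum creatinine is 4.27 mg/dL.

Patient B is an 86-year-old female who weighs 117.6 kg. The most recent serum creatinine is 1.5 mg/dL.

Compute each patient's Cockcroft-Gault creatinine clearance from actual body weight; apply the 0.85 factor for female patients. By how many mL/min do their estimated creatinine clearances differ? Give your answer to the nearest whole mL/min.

21 mL/min

Patient A: CrCl = (140 − 47) × 113.3 / (72 × 4.27) × 0.85 = 10536.9 / 307.44 × 0.85 ≈ 29.1 mL/min
Patient B: CrCl = (140 − 86) × 117.6 / (72 × 1.5) × 0.85 = 6350.4 / 108.00 × 0.85 ≈ 50.0 mL/min
|29.1 − 50.0| = 20.9 mL/min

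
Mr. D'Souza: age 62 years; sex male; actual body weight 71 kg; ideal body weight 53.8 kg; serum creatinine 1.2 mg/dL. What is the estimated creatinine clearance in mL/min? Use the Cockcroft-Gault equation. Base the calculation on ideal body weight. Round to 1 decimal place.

48.6 mL/min

CrCl = (140 − 62) × 53.8 / (72 × 1.2) = 4196.4 / 86.40 ≈ 48.6 mL/min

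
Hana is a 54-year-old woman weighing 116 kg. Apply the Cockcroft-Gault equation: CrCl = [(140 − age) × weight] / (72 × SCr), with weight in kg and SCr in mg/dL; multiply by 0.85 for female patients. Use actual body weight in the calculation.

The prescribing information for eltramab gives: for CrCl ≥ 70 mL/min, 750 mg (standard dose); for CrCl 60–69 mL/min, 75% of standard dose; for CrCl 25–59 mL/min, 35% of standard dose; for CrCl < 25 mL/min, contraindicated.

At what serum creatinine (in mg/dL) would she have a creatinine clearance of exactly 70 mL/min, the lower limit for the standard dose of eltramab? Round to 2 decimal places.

Standard dose requires CrCl ≥ 70 mL/min.
Set (140 − 54) × 116 × 0.85 / (72 × SCr) = 70
SCr = (140 − 54) × 116 × 0.85 / (72 × 70) = 1.682 mg/dL

1.68 mg/dL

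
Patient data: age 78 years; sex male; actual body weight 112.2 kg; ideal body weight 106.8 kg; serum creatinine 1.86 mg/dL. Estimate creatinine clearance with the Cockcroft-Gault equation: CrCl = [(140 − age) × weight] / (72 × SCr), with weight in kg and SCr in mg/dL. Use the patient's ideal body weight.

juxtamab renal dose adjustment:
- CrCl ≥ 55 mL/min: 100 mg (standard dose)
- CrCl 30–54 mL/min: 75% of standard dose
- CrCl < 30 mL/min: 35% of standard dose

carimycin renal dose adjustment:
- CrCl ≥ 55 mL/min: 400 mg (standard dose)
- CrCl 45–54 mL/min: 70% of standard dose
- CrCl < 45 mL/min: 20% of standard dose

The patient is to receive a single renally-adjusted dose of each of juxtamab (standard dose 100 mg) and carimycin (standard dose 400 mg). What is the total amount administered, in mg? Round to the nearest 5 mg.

CrCl = (140 − 78) × 106.8 / (72 × 1.86) = 6621.6 / 133.92 ≈ 49.4 mL/min
CrCl ≈ 49 mL/min.
juxtamab: 30–54 mL/min → 75% of 100 mg = 75 mg.
carimycin: 45–54 mL/min → 70% of 400 mg = 280 mg.
Total = 75 + 280 = 355 mg.

355 mg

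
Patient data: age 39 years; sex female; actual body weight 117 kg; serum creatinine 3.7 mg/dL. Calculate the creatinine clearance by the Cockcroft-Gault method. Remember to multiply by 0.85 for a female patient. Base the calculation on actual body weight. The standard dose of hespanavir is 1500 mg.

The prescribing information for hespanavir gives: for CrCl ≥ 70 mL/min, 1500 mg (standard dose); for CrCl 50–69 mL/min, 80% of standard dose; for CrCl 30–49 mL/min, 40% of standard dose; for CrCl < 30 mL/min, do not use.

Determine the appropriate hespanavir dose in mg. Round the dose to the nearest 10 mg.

CrCl = (140 − 39) × 117 / (72 × 3.7) × 0.85 = 11817.0 / 266.40 × 0.85 ≈ 37.7 mL/min
CrCl ≈ 38 mL/min → bracket 30–49 mL/min.
40% of 1500 mg = 600 mg

600 mg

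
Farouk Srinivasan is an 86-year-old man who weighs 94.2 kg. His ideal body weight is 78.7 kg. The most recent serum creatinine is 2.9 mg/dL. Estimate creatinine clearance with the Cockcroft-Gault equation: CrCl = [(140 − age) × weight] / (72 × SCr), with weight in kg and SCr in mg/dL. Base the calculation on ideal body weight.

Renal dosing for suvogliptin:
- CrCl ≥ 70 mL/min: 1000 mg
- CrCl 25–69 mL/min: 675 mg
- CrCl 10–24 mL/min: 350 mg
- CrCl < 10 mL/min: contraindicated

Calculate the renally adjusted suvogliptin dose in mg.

350 mg

CrCl = (140 − 86) × 78.7 / (72 × 2.9) = 4249.8 / 208.80 ≈ 20.4 mL/min
CrCl ≈ 20 mL/min → bracket 10–24 mL/min.
Dose for this bracket: 350 mg.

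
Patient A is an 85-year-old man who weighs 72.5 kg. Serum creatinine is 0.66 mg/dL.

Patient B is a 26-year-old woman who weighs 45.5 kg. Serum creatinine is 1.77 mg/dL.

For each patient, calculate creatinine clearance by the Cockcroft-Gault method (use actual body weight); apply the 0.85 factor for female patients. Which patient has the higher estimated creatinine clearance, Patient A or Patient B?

Patient A: CrCl = (140 − 85) × 72.5 / (72 × 0.66) = 3987.5 / 47.52 ≈ 83.9 mL/min
Patient B: CrCl = (140 − 26) × 45.5 / (72 × 1.77) × 0.85 = 5187.0 / 127.44 × 0.85 ≈ 34.6 mL/min
83.9 vs 34.6 mL/min → Patient A is higher.

Patient A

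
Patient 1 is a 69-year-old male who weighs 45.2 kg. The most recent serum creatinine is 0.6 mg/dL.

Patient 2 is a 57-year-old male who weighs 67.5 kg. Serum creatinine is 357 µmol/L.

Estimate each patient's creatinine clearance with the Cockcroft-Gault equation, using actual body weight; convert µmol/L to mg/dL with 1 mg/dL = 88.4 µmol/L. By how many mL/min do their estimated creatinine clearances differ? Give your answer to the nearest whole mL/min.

Patient 1: CrCl = (140 − 69) × 45.2 / (72 × 0.6) = 3209.2 / 43.20 ≈ 74.3 mL/min
Patient 2: SCr = 357 / 88.4 = 4.038 mg/dL
Patient 2: CrCl = (140 − 57) × 67.5 / (72 × 4.038) = 5602.5 / 290.74 ≈ 19.3 mL/min
|74.3 − 19.3| = 55.0 mL/min

55 mL/min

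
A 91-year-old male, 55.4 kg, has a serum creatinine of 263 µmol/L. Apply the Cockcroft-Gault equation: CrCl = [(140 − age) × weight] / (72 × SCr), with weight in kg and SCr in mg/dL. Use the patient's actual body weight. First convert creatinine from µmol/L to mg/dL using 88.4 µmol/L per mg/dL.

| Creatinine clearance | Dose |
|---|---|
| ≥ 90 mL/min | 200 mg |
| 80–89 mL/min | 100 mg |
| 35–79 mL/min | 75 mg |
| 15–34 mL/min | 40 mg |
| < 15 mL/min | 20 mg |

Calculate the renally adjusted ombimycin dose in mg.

SCr = 263 / 88.4 = 2.975 mg/dL
CrCl = (140 − 91) × 55.4 / (72 × 2.975) = 2714.6 / 214.20 ≈ 12.7 mL/min
CrCl ≈ 13 mL/min → bracket < 15 mL/min.
Dose for this bracket: 20 mg.

20 mg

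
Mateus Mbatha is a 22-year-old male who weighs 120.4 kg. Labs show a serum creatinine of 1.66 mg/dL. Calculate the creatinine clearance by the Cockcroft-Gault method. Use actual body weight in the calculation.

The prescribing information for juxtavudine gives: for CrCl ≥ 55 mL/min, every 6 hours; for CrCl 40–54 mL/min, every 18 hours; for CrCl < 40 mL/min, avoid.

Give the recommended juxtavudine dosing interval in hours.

CrCl = (140 − 22) × 120.4 / (72 × 1.66) = 14207.2 / 119.52 ≈ 118.9 mL/min
CrCl ≈ 119 mL/min → bracket ≥ 55 mL/min → every 6 hours.

every 6 hours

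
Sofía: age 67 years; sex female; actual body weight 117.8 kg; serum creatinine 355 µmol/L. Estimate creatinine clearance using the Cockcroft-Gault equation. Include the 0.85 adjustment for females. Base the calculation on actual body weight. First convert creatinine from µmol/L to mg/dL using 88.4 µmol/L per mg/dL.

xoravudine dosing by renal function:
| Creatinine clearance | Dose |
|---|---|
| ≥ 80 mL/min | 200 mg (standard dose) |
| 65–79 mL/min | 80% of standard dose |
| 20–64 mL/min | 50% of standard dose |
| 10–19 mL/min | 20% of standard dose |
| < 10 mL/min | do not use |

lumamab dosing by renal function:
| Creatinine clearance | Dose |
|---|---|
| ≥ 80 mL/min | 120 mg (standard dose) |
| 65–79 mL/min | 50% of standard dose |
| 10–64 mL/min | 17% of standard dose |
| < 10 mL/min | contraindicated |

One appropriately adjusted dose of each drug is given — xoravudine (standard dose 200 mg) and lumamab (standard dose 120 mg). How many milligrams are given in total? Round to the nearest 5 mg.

120 mg

SCr = 355 / 88.4 = 4.016 mg/dL
CrCl = (140 − 67) × 117.8 / (72 × 4.016) × 0.85 = 8599.4 / 289.15 × 0.85 ≈ 25.3 mL/min
CrCl ≈ 25 mL/min.
xoravudine: 20–64 mL/min → 50% of 200 mg = 100 mg.
lumamab: 10–64 mL/min → 17% of 120 mg = 20.4 mg.
Total = 100 + 20.4 = 120.4 mg.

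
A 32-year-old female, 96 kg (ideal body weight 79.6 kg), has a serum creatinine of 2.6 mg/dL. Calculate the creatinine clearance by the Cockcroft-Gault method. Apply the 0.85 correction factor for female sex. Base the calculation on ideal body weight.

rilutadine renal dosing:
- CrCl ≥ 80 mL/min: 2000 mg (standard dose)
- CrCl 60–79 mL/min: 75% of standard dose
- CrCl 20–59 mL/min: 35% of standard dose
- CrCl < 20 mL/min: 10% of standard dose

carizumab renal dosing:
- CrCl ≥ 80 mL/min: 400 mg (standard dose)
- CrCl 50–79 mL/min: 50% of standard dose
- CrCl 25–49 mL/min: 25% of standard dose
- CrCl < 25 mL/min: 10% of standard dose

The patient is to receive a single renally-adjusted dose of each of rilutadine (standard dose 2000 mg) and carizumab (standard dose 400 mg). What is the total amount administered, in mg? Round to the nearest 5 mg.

800 mg

CrCl = (140 − 32) × 79.6 / (72 × 2.6) × 0.85 = 8596.8 / 187.20 × 0.85 ≈ 39.0 mL/min
CrCl ≈ 39 mL/min.
rilutadine: 20–59 mL/min → 35% of 2000 mg = 700 mg.
carizumab: 25–49 mL/min → 25% of 400 mg = 100 mg.
Total = 700 + 100 = 800 mg.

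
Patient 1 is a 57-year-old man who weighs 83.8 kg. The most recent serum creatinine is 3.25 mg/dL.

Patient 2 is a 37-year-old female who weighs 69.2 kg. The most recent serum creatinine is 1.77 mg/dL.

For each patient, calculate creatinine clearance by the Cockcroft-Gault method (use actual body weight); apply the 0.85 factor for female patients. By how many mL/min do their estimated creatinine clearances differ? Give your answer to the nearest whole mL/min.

18 mL/min

Patient 1: CrCl = (140 − 57) × 83.8 / (72 × 3.25) = 6955.4 / 234.00 ≈ 29.7 mL/min
Patient 2: CrCl = (140 − 37) × 69.2 / (72 × 1.77) × 0.85 = 7127.6 / 127.44 × 0.85 ≈ 47.5 mL/min
|29.7 − 47.5| = 17.8 mL/min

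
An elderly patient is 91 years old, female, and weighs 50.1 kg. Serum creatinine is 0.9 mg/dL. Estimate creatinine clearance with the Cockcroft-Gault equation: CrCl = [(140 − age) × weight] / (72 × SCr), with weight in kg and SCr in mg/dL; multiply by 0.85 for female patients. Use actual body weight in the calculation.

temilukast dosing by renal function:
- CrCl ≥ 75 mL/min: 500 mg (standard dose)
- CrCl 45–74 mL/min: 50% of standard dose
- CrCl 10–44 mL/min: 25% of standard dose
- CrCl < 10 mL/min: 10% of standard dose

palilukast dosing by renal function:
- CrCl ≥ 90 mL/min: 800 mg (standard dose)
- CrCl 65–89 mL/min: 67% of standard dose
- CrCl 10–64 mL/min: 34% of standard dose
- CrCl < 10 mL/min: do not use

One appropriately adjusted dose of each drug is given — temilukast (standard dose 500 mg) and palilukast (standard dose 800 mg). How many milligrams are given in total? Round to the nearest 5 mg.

395 mg

CrCl = (140 − 91) × 50.1 / (72 × 0.9) × 0.85 = 2454.9 / 64.80 × 0.85 ≈ 32.2 mL/min
CrCl ≈ 32 mL/min.
temilukast: 10–44 mL/min → 25% of 500 mg = 125 mg.
palilukast: 10–64 mL/min → 34% of 800 mg = 272 mg.
Total = 125 + 272 = 397 mg.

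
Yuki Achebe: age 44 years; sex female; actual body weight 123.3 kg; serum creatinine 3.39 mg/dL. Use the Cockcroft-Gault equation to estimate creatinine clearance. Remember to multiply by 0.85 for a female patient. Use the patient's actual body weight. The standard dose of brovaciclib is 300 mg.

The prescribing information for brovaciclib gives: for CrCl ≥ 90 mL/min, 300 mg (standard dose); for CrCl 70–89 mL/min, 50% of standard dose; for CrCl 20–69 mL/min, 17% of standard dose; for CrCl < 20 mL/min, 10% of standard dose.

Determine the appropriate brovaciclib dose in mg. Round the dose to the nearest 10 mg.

CrCl = (140 − 44) × 123.3 / (72 × 3.39) × 0.85 = 11836.8 / 244.08 × 0.85 ≈ 41.2 mL/min
CrCl ≈ 41 mL/min → bracket 20–69 mL/min.
17% of 300 mg = 51 mg → 50 mg

50 mg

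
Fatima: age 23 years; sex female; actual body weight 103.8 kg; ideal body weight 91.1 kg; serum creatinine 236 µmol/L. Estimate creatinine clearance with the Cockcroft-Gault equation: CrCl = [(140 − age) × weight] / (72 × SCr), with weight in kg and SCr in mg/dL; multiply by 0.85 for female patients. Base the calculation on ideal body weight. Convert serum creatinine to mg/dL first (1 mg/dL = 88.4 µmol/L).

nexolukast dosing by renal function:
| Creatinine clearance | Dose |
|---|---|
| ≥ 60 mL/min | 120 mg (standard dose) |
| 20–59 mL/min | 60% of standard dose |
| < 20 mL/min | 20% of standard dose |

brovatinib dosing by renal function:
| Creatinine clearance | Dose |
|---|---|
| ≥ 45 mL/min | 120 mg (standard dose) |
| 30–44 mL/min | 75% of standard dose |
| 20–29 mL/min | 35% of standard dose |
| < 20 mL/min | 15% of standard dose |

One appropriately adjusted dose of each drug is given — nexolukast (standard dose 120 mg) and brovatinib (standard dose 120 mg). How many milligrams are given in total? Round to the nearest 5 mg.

190 mg

SCr = 236 / 88.4 = 2.67 mg/dL
CrCl = (140 − 23) × 91.1 / (72 × 2.67) × 0.85 = 10658.7 / 192.24 × 0.85 ≈ 47.1 mL/min
CrCl ≈ 47 mL/min.
nexolukast: 20–59 mL/min → 60% of 120 mg = 72 mg.
brovatinib: ≥ 45 mL/min → 100% of 120 mg = 120 mg.
Total = 72 + 120 = 192 mg.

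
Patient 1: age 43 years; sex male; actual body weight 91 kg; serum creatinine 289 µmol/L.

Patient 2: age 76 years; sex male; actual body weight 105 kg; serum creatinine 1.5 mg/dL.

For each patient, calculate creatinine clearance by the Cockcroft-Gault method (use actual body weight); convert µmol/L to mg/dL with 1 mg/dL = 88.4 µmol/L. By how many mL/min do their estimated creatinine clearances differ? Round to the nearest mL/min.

Patient 1: SCr = 289 / 88.4 = 3.269 mg/dL
Patient 1: CrCl = (140 − 43) × 91 / (72 × 3.269) = 8827.0 / 235.37 ≈ 37.5 mL/min
Patient 2: CrCl = (140 − 76) × 105 / (72 × 1.5) = 6720.0 / 108.00 ≈ 62.2 mL/min
|37.5 − 62.2| = 24.7 mL/min

25 mL/min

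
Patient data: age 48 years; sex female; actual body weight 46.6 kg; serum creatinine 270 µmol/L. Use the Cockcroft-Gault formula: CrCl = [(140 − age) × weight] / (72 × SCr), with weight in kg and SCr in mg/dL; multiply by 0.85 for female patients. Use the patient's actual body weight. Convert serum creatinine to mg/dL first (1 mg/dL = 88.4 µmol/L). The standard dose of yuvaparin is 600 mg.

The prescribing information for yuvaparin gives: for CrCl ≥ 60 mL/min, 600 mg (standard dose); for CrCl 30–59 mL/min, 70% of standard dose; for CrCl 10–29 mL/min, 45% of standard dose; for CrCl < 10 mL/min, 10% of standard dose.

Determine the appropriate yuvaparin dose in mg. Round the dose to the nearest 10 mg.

270 mg

SCr = 270 / 88.4 = 3.054 mg/dL
CrCl = (140 − 48) × 46.6 / (72 × 3.054) × 0.85 = 4287.2 / 219.89 × 0.85 ≈ 16.6 mL/min
CrCl ≈ 17 mL/min → bracket 10–29 mL/min.
45% of 600 mg = 270 mg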